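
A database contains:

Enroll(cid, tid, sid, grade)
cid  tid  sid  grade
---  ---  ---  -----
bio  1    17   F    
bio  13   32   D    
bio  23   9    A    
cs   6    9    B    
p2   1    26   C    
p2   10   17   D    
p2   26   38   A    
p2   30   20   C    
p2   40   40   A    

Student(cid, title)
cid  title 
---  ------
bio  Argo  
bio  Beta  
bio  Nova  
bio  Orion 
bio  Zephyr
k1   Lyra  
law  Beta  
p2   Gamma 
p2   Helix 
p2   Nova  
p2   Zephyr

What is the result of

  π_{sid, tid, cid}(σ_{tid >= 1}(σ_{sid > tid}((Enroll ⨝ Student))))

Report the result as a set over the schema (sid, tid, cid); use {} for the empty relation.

{(17, 1, bio), (17, 10, p2), (26, 1, p2), (32, 13, bio), (38, 26, p2)}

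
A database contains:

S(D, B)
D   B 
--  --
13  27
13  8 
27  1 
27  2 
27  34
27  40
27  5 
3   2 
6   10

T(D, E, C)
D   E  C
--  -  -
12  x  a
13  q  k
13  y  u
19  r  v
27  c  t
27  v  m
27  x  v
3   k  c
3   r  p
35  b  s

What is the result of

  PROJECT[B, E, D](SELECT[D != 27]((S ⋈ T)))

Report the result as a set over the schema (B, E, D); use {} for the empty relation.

S ⋈ T (natural join on D): {(13, 27, q, k), (13, 27, y, u), (13, 8, q, k), (13, 8, y, u), (27, 1, c, t), (27, 1, v, m), (27, 1, x, v), (27, 2, c, t), (27, 2, v, m), (27, 2, x, v), (27, 34, c, t), (27, 34, v, m), (27, 34, x, v), (27, 40, c, t), (27, 40, v, m), (27, 40, x, v), (27, 5, c, t), (27, 5, v, m), (27, 5, x, v), (3, 2, k, c), (3, 2, r, p)}
Filtering on D != 27 leaves {(13, 27, q, k), (13, 27, y, u), (13, 8, q, k), (13, 8, y, u), (3, 2, k, c), (3, 2, r, p)}.
Projecting to B, E, D: {(2, k, 3), (2, r, 3), (27, q, 13), (27, y, 13), (8, q, 13), (8, y, 13)}

{(2, k, 3), (2, r, 3), (27, q, 13), (27, y, 13), (8, q, 13), (8, y, 13)}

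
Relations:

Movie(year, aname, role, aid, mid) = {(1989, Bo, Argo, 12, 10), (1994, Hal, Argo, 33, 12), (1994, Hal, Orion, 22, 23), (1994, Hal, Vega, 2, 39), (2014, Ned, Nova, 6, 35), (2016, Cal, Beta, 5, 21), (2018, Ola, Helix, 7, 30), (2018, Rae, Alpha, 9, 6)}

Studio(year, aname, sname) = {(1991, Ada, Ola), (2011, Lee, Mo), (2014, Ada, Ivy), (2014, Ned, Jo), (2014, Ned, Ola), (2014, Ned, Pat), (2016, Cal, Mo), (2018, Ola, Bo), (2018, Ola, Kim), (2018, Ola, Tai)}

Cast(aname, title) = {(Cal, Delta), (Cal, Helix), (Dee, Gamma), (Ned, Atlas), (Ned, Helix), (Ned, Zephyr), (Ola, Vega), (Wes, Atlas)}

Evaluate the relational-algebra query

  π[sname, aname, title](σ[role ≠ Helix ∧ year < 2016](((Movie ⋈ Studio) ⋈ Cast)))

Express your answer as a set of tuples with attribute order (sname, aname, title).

{(Jo, Ned, Atlas), (Jo, Ned, Helix), (Jo, Ned, Zephyr), (Ola, Ned, Atlas), (Ola, Ned, Helix), (Ola, Ned, Zephyr), (Pat, Ned, Atlas), (Pat, Ned, Helix), (Pat, Ned, Zephyr)}

Joining Movie and Studio on year, aname yields {(2014, Ned, Nova, 6, 35, Jo), (2014, Ned, Nova, 6, 35, Ola), (2014, Ned, Nova, 6, 35, Pat), (2016, Cal, Beta, 5, 21, Mo), (2018, Ola, Helix, 7, 30, Bo), (2018, Ola, Helix, 7, 30, Kim), (2018, Ola, Helix, 7, 30, Tai)}.
Joining (Movie ⋈ Studio) and Cast on aname yields {(2014, Ned, Nova, 6, 35, Jo, Atlas), (2014, Ned, Nova, 6, 35, Jo, Helix), (2014, Ned, Nova, 6, 35, Jo, Zephyr), (2014, Ned, Nova, 6, 35, Ola, Atlas), (2014, Ned, Nova, 6, 35, Ola, Helix), (2014, Ned, Nova, 6, 35, Ola, Zephyr), (2014, Ned, Nova, 6, 35, Pat, Atlas), (2014, Ned, Nova, 6, 35, Pat, Helix), (2014, Ned, Nova, 6, 35, Pat, Zephyr), (2016, Cal, Beta, 5, 21, Mo, Delta), (2016, Cal, Beta, 5, 21, Mo, Helix), (2018, Ola, Helix, 7, 30, Bo, Vega), (2018, Ola, Helix, 7, 30, Kim, Vega), (2018, Ola, Helix, 7, 30, Tai, Vega)}.
Filtering on role ≠ Helix ∧ year < 2016 leaves {(2014, Ned, Nova, 6, 35, Jo, Atlas), (2014, Ned, Nova, 6, 35, Jo, Helix), (2014, Ned, Nova, 6, 35, Jo, Zephyr), (2014, Ned, Nova, 6, 35, Ola, Atlas), (2014, Ned, Nova, 6, 35, Ola, Helix), (2014, Ned, Nova, 6, 35, Ola, Zephyr), (2014, Ned, Nova, 6, 35, Pat, Atlas), (2014, Ned, Nova, 6, 35, Pat, Helix), (2014, Ned, Nova, 6, 35, Pat, Zephyr)}.
π[sname, aname, title]: project onto (sname, aname, title) → {(Jo, Ned, Atlas), (Jo, Ned, Helix), (Jo, Ned, Zephyr), (Ola, Ned, Atlas), (Ola, Ned, Helix), (Ola, Ned, Zephyr), (Pat, Ned, Atlas), (Pat, Ned, Helix), (Pat, Ned, Zephyr)}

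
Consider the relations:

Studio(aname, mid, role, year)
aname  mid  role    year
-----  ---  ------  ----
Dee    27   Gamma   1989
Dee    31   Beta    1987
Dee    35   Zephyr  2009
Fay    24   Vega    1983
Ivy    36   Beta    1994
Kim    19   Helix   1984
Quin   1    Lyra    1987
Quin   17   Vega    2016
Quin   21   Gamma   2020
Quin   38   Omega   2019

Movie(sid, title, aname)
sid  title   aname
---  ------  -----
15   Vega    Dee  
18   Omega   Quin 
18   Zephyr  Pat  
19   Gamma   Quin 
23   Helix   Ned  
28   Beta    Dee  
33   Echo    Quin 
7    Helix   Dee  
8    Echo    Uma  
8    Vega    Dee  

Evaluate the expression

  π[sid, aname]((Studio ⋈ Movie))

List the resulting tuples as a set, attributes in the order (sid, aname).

{(15, Dee), (18, Quin), (19, Quin), (28, Dee), (33, Quin), (7, Dee), (8, Dee)}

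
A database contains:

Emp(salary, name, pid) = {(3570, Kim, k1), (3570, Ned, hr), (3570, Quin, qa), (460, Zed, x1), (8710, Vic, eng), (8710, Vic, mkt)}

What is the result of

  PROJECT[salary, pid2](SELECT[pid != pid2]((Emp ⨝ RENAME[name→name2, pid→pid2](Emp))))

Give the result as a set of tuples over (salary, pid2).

ρ[name→name2, pid→pid2]: schema becomes (salary, name2, pid2); tuples unchanged.
Natural join on salary: {(3570, Kim, k1, Kim, k1), (3570, Kim, k1, Ned, hr), (3570, Kim, k1, Quin, qa), (3570, Ned, hr, Kim, k1), (3570, Ned, hr, Ned, hr), (3570, Ned, hr, Quin, qa), (3570, Quin, qa, Kim, k1), (3570, Quin, qa, Ned, hr), (3570, Quin, qa, Quin, qa), (460, Zed, x1, Zed, x1), (8710, Vic, eng, Vic, eng), (8710, Vic, eng, Vic, mkt), (8710, Vic, mkt, Vic, eng), (8710, Vic, mkt, Vic, mkt)}
σ[pid != pid2]: keep tuples satisfying pid != pid2 → {(3570, Kim, k1, Ned, hr), (3570, Kim, k1, Quin, qa), (3570, Ned, hr, Kim, k1), (3570, Ned, hr, Quin, qa), (3570, Quin, qa, Kim, k1), (3570, Quin, qa, Ned, hr), (8710, Vic, eng, Vic, mkt), (8710, Vic, mkt, Vic, eng)}
π_{salary, pid2} gives {(3570, hr), (3570, k1), (3570, qa), (8710, eng), (8710, mkt)} (3 duplicate(s) eliminated).

{(3570, hr), (3570, k1), (3570, qa), (8710, eng), (8710, mkt)}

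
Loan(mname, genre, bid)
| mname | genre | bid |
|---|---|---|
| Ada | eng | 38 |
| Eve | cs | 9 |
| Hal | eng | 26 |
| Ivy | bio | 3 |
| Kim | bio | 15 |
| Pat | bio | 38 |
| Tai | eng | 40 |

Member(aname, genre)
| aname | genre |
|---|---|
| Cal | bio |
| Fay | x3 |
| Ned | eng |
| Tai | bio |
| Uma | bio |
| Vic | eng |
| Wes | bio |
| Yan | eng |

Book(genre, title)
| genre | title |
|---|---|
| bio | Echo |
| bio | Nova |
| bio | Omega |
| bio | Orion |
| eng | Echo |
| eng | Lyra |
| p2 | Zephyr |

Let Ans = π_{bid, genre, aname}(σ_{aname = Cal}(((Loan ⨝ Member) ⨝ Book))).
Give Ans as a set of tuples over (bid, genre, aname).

{(15, bio, Cal), (3, bio, Cal), (38, bio, Cal)}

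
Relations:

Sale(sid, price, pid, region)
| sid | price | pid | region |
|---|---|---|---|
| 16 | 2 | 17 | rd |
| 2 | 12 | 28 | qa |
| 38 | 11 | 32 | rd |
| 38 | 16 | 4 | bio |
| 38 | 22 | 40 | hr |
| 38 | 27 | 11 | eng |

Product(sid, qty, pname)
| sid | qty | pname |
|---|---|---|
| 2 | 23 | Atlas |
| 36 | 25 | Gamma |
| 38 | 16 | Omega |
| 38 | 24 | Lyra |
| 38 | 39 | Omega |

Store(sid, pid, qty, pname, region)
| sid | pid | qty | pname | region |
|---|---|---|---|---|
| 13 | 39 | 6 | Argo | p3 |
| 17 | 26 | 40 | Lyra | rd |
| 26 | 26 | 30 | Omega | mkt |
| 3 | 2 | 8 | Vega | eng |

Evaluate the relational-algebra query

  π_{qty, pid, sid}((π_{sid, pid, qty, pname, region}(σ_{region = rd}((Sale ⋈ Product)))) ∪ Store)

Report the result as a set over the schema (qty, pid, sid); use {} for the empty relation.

Natural join on sid: {(2, 12, 28, qa, 23, Atlas), (38, 11, 32, rd, 16, Omega), (38, 11, 32, rd, 24, Lyra), (38, 11, 32, rd, 39, Omega), (38, 16, 4, bio, 16, Omega), (38, 16, 4, bio, 24, Lyra), (38, 16, 4, bio, 39, Omega), (38, 22, 40, hr, 16, Omega), (38, 22, 40, hr, 24, Lyra), (38, 22, 40, hr, 39, Omega), (38, 27, 11, eng, 16, Omega), (38, 27, 11, eng, 24, Lyra), (38, 27, 11, eng, 39, Omega)}
Filtering on region = rd leaves {(38, 11, 32, rd, 16, Omega), (38, 11, 32, rd, 24, Lyra), (38, 11, 32, rd, 39, Omega)}.
Keep only column(s) sid, pid, qty, pname, region: {(38, 32, 16, Omega, rd), (38, 32, 24, Lyra, rd), (38, 32, 39, Omega, rd)}
Taking the union: {(13, 39, 6, Argo, p3), (17, 26, 40, Lyra, rd), (26, 26, 30, Omega, mkt), (3, 2, 8, Vega, eng), (38, 32, 16, Omega, rd), (38, 32, 24, Lyra, rd), (38, 32, 39, Omega, rd)}
Keep only column(s) qty, pid, sid: {(16, 32, 38), (24, 32, 38), (30, 26, 26), (39, 32, 38), (40, 26, 17), (6, 39, 13), (8, 2, 3)}

{(16, 32, 38), (24, 32, 38), (30, 26, 26), (39, 32, 38), (40, 26, 17), (6, 39, 13), (8, 2, 3)}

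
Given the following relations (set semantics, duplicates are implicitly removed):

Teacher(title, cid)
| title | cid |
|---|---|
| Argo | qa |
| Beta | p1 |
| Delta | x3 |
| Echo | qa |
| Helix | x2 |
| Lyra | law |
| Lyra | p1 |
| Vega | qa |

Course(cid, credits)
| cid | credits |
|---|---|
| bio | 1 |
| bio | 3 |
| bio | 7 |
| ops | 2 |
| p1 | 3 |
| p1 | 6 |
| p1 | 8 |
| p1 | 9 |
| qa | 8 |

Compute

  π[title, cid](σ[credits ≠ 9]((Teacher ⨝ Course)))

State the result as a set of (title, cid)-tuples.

{(Argo, qa), (Beta, p1), (Echo, qa), (Lyra, p1), (Vega, qa)}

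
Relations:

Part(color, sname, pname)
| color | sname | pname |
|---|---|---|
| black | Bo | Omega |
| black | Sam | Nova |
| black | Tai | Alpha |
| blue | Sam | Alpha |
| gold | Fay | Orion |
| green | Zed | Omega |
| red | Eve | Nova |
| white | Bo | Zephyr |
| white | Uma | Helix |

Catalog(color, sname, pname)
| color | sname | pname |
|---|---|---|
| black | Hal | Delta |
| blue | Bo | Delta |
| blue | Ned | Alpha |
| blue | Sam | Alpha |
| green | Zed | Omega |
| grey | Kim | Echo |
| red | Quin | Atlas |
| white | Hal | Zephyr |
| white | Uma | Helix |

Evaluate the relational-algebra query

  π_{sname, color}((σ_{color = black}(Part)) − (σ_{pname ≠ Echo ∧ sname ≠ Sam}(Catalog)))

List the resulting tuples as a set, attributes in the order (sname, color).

{(Bo, black), (Sam, black), (Tai, black)}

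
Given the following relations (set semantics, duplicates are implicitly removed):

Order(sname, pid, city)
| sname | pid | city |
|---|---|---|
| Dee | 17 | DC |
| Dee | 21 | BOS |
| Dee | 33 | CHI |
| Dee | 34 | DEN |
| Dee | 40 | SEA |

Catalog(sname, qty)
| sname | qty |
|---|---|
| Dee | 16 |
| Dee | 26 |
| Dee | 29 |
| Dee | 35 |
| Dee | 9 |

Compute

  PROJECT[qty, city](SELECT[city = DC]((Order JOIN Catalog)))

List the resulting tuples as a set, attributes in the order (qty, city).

Natural join on sname: {(Dee, 17, DC, 16), (Dee, 17, DC, 26), (Dee, 17, DC, 29), (Dee, 17, DC, 35), (Dee, 17, DC, 9), (Dee, 21, BOS, 16), (Dee, 21, BOS, 26), (Dee, 21, BOS, 29), (Dee, 21, BOS, 35), (Dee, 21, BOS, 9), (Dee, 33, CHI, 16), (Dee, 33, CHI, 26), (Dee, 33, CHI, 29), (Dee, 33, CHI, 35), (Dee, 33, CHI, 9), (Dee, 34, DEN, 16), (Dee, 34, DEN, 26), (Dee, 34, DEN, 29), (Dee, 34, DEN, 35), (Dee, 34, DEN, 9), (Dee, 40, SEA, 16), (Dee, 40, SEA, 26), (Dee, 40, SEA, 29), (Dee, 40, SEA, 35), (Dee, 40, SEA, 9)}
Filtering on city = DC leaves {(Dee, 17, DC, 16), (Dee, 17, DC, 26), (Dee, 17, DC, 29), (Dee, 17, DC, 35), (Dee, 17, DC, 9)}.
Keep only column(s) qty, city: {(16, DC), (26, DC), (29, DC), (35, DC), (9, DC)}

{(16, DC), (26, DC), (29, DC), (35, DC), (9, DC)}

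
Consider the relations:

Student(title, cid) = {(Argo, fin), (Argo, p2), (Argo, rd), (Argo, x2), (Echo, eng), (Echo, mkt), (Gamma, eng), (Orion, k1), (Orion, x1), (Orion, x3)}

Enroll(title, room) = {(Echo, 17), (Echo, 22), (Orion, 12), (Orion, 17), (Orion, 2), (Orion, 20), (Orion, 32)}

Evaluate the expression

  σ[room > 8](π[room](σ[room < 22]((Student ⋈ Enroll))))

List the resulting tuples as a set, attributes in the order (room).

{12, 17, 20}

Joining Student and Enroll on title yields {(Echo, eng, 17), (Echo, eng, 22), (Echo, mkt, 17), (Echo, mkt, 22), (Orion, k1, 12), (Orion, k1, 17), (Orion, k1, 2), (Orion, k1, 20), (Orion, k1, 32), (Orion, x1, 12), (Orion, x1, 17), (Orion, x1, 2), (Orion, x1, 20), (Orion, x1, 32), (Orion, x3, 12), (Orion, x3, 17), (Orion, x3, 2), (Orion, x3, 20), (Orion, x3, 32)}.
Apply σ_{room < 22}; surviving tuples: {(Echo, eng, 17), (Echo, mkt, 17), (Orion, k1, 12), (Orion, k1, 17), (Orion, k1, 2), (Orion, k1, 20), (Orion, x1, 12), (Orion, x1, 17), (Orion, x1, 2), (Orion, x1, 20), (Orion, x3, 12), (Orion, x3, 17), (Orion, x3, 2), (Orion, x3, 20)}
π[room]: project onto (room) (10 duplicate(s) eliminated) → {12, 17, 2, 20}
Apply σ_{room > 8}; surviving tuples: {12, 17, 20}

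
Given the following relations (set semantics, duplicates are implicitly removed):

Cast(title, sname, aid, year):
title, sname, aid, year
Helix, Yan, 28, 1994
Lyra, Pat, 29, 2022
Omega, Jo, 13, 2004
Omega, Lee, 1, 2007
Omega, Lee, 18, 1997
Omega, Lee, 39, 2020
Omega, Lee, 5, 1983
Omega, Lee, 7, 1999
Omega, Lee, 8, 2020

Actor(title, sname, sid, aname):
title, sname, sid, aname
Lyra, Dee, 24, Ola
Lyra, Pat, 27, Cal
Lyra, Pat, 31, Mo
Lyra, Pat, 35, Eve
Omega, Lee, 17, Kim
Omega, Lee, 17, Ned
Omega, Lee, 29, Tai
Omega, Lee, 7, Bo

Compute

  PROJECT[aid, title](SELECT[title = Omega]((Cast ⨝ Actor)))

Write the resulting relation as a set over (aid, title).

{(1, Omega), (18, Omega), (39, Omega), (5, Omega), (7, Omega), (8, Omega)}

Natural join on title, sname: {(Lyra, Pat, 29, 2022, 27, Cal), (Lyra, Pat, 29, 2022, 31, Mo), (Lyra, Pat, 29, 2022, 35, Eve), (Omega, Lee, 1, 2007, 17, Kim), (Omega, Lee, 1, 2007, 17, Ned), (Omega, Lee, 1, 2007, 29, Tai), (Omega, Lee, 1, 2007, 7, Bo), (Omega, Lee, 18, 1997, 17, Kim), (Omega, Lee, 18, 1997, 17, Ned), (Omega, Lee, 18, 1997, 29, Tai), (Omega, Lee, 18, 1997, 7, Bo), (Omega, Lee, 39, 2020, 17, Kim), (Omega, Lee, 39, 2020, 17, Ned), (Omega, Lee, 39, 2020, 29, Tai), (Omega, Lee, 39, 2020, 7, Bo), (Omega, Lee, 5, 1983, 17, Kim), (Omega, Lee, 5, 1983, 17, Ned), (Omega, Lee, 5, 1983, 29, Tai), (Omega, Lee, 5, 1983, 7, Bo), (Omega, Lee, 7, 1999, 17, Kim), (Omega, Lee, 7, 1999, 17, Ned), (Omega, Lee, 7, 1999, 29, Tai), (Omega, Lee, 7, 1999, 7, Bo), (Omega, Lee, 8, 2020, 17, Kim), (Omega, Lee, 8, 2020, 17, Ned), (Omega, Lee, 8, 2020, 29, Tai), (Omega, Lee, 8, 2020, 7, Bo)}
Selection title = Omega: {(Omega, Lee, 1, 2007, 17, Kim), (Omega, Lee, 1, 2007, 17, Ned), (Omega, Lee, 1, 2007, 29, Tai), (Omega, Lee, 1, 2007, 7, Bo), (Omega, Lee, 18, 1997, 17, Kim), (Omega, Lee, 18, 1997, 17, Ned), (Omega, Lee, 18, 1997, 29, Tai), (Omega, Lee, 18, 1997, 7, Bo), (Omega, Lee, 39, 2020, 17, Kim), (Omega, Lee, 39, 2020, 17, Ned), (Omega, Lee, 39, 2020, 29, Tai), (Omega, Lee, 39, 2020, 7, Bo), (Omega, Lee, 5, 1983, 17, Kim), (Omega, Lee, 5, 1983, 17, Ned), (Omega, Lee, 5, 1983, 29, Tai), (Omega, Lee, 5, 1983, 7, Bo), (Omega, Lee, 7, 1999, 17, Kim), (Omega, Lee, 7, 1999, 17, Ned), (Omega, Lee, 7, 1999, 29, Tai), (Omega, Lee, 7, 1999, 7, Bo), (Omega, Lee, 8, 2020, 17, Kim), (Omega, Lee, 8, 2020, 17, Ned), (Omega, Lee, 8, 2020, 29, Tai), (Omega, Lee, 8, 2020, 7, Bo)}
π_{aid, title} gives {(1, Omega), (18, Omega), (39, Omega), (5, Omega), (7, Omega), (8, Omega)} (18 duplicate(s) eliminated).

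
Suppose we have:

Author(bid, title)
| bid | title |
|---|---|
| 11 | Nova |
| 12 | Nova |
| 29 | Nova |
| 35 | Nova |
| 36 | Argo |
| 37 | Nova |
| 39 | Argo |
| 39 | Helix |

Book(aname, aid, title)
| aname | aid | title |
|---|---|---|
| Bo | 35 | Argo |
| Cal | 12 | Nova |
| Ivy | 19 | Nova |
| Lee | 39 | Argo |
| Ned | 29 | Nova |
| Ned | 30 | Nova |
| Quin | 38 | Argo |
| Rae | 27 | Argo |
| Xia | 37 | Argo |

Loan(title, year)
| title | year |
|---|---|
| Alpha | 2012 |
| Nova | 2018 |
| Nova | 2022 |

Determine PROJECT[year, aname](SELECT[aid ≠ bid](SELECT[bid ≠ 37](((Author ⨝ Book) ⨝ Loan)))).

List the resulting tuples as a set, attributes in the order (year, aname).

Author ⋈ Book (natural join on title): {(11, Nova, Cal, 12), (11, Nova, Ivy, 19), (11, Nova, Ned, 29), (11, Nova, Ned, 30), (12, Nova, Cal, 12), (12, Nova, Ivy, 19), (12, Nova, Ned, 29), (12, Nova, Ned, 30), (29, Nova, Cal, 12), (29, Nova, Ivy, 19), (29, Nova, Ned, 29), (29, Nova, Ned, 30), (35, Nova, Cal, 12), (35, Nova, Ivy, 19), (35, Nova, Ned, 29), (35, Nova, Ned, 30), (36, Argo, Bo, 35), (36, Argo, Lee, 39), (36, Argo, Quin, 38), (36, Argo, Rae, 27), (36, Argo, Xia, 37), (37, Nova, Cal, 12), (37, Nova, Ivy, 19), (37, Nova, Ned, 29), (37, Nova, Ned, 30), (39, Argo, Bo, 35), (39, Argo, Lee, 39), (39, Argo, Quin, 38), (39, Argo, Rae, 27), (39, Argo, Xia, 37)}
(Author ⨝ Book) ⋈ Loan (natural join on title): {(11, Nova, Cal, 12, 2018), (11, Nova, Cal, 12, 2022), (11, Nova, Ivy, 19, 2018), (11, Nova, Ivy, 19, 2022), (11, Nova, Ned, 29, 2018), (11, Nova, Ned, 29, 2022), (11, Nova, Ned, 30, 2018), (11, Nova, Ned, 30, 2022), (12, Nova, Cal, 12, 2018), (12, Nova, Cal, 12, 2022), (12, Nova, Ivy, 19, 2018), (12, Nova, Ivy, 19, 2022), (12, Nova, Ned, 29, 2018), (12, Nova, Ned, 29, 2022), (12, Nova, Ned, 30, 2018), (12, Nova, Ned, 30, 2022), (29, Nova, Cal, 12, 2018), (29, Nova, Cal, 12, 2022), (29, Nova, Ivy, 19, 2018), (29, Nova, Ivy, 19, 2022), (29, Nova, Ned, 29, 2018), (29, Nova, Ned, 29, 2022), (29, Nova, Ned, 30, 2018), (29, Nova, Ned, 30, 2022), (35, Nova, Cal, 12, 2018), (35, Nova, Cal, 12, 2022), (35, Nova, Ivy, 19, 2018), (35, Nova, Ivy, 19, 2022), (35, Nova, Ned, 29, 2018), (35, Nova, Ned, 29, 2022), (35, Nova, Ned, 30, 2018), (35, Nova, Ned, 30, 2022), (37, Nova, Cal, 12, 2018), (37, Nova, Cal, 12, 2022), (37, Nova, Ivy, 19, 2018), (37, Nova, Ivy, 19, 2022), (37, Nova, Ned, 29, 2018), (37, Nova, Ned, 29, 2022), (37, Nova, Ned, 30, 2018), (37, Nova, Ned, 30, 2022)}
σ[bid ≠ 37]: keep tuples satisfying bid ≠ 37 → {(11, Nova, Cal, 12, 2018), (11, Nova, Cal, 12, 2022), (11, Nova, Ivy, 19, 2018), (11, Nova, Ivy, 19, 2022), (11, Nova, Ned, 29, 2018), (11, Nova, Ned, 29, 2022), (11, Nova, Ned, 30, 2018), (11, Nova, Ned, 30, 2022), (12, Nova, Cal, 12, 2018), (12, Nova, Cal, 12, 2022), (12, Nova, Ivy, 19, 2018), (12, Nova, Ivy, 19, 2022), (12, Nova, Ned, 29, 2018), (12, Nova, Ned, 29, 2022), (12, Nova, Ned, 30, 2018), (12, Nova, Ned, 30, 2022), (29, Nova, Cal, 12, 2018), (29, Nova, Cal, 12, 2022), (29, Nova, Ivy, 19, 2018), (29, Nova, Ivy, 19, 2022), (29, Nova, Ned, 29, 2018), (29, Nova, Ned, 29, 2022), (29, Nova, Ned, 30, 2018), (29, Nova, Ned, 30, 2022), (35, Nova, Cal, 12, 2018), (35, Nova, Cal, 12, 2022), (35, Nova, Ivy, 19, 2018), (35, Nova, Ivy, 19, 2022), (35, Nova, Ned, 29, 2018), (35, Nova, Ned, 29, 2022), (35, Nova, Ned, 30, 2018), (35, Nova, Ned, 30, 2022)}
σ[aid ≠ bid]: keep tuples satisfying aid ≠ bid → {(11, Nova, Cal, 12, 2018), (11, Nova, Cal, 12, 2022), (11, Nova, Ivy, 19, 2018), (11, Nova, Ivy, 19, 2022), (11, Nova, Ned, 29, 2018), (11, Nova, Ned, 29, 2022), (11, Nova, Ned, 30, 2018), (11, Nova, Ned, 30, 2022), (12, Nova, Ivy, 19, 2018), (12, Nova, Ivy, 19, 2022), (12, Nova, Ned, 29, 2018), (12, Nova, Ned, 29, 2022), (12, Nova, Ned, 30, 2018), (12, Nova, Ned, 30, 2022), (29, Nova, Cal, 12, 2018), (29, Nova, Cal, 12, 2022), (29, Nova, Ivy, 19, 2018), (29, Nova, Ivy, 19, 2022), (29, Nova, Ned, 30, 2018), (29, Nova, Ned, 30, 2022), (35, Nova, Cal, 12, 2018), (35, Nova, Cal, 12, 2022), (35, Nova, Ivy, 19, 2018), (35, Nova, Ivy, 19, 2022), (35, Nova, Ned, 29, 2018), (35, Nova, Ned, 29, 2022), (35, Nova, Ned, 30, 2018), (35, Nova, Ned, 30, 2022)}
Keep only column(s) year, aname (22 duplicate(s) eliminated): {(2018, Cal), (2018, Ivy), (2018, Ned), (2022, Cal), (2022, Ivy), (2022, Ned)}

{(2018, Cal), (2018, Ivy), (2018, Ned), (2022, Cal), (2022, Ivy), (2022, Ned)}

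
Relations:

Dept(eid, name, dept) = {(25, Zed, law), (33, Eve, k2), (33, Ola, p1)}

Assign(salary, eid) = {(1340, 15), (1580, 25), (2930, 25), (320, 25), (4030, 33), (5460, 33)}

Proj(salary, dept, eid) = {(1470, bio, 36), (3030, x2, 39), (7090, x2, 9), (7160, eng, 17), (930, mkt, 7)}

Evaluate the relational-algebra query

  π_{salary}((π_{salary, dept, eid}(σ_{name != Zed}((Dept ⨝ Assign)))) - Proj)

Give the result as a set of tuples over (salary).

{4030, 5460}

Natural join on eid: {(25, Zed, law, 1580), (25, Zed, law, 2930), (25, Zed, law, 320), (33, Eve, k2, 4030), (33, Eve, k2, 5460), (33, Ola, p1, 4030), (33, Ola, p1, 5460)}
Apply σ_{name != Zed}; surviving tuples: {(33, Eve, k2, 4030), (33, Eve, k2, 5460), (33, Ola, p1, 4030), (33, Ola, p1, 5460)}
Projecting to salary, dept, eid: {(4030, k2, 33), (4030, p1, 33), (5460, k2, 33), (5460, p1, 33)}
Difference: {(4030, k2, 33), (4030, p1, 33), (5460, k2, 33), (5460, p1, 33)} with {(1470, bio, 36), (3030, x2, 39), (7090, x2, 9), (7160, eng, 17), (930, mkt, 7)} → {(4030, k2, 33), (4030, p1, 33), (5460, k2, 33), (5460, p1, 33)}
Projecting to salary (2 duplicate(s) eliminated): {4030, 5460}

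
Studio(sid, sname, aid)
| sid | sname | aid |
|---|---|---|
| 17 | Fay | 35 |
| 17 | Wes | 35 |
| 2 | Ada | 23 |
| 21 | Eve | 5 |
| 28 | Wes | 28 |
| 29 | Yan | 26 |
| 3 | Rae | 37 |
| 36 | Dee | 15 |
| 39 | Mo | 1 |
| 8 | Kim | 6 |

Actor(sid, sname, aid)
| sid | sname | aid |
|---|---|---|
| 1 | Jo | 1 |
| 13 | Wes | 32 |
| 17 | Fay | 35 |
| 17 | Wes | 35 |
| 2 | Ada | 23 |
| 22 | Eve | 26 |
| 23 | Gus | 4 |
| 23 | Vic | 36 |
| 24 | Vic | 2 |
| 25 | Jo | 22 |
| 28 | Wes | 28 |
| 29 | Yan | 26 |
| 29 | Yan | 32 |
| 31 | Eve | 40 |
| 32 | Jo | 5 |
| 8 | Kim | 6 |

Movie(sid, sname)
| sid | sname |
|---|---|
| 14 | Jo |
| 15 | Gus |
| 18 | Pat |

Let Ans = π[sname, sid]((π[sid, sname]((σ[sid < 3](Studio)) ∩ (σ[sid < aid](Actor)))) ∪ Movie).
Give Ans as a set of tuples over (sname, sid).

{(Ada, 2), (Gus, 15), (Jo, 14), (Pat, 18)}

Filtering on sid < 3 leaves {(2, Ada, 23)}.
Filtering on sid < aid leaves {(13, Wes, 32), (17, Fay, 35), (17, Wes, 35), (2, Ada, 23), (22, Eve, 26), (23, Vic, 36), (29, Yan, 32), (31, Eve, 40)}.
Intersection: {(2, Ada, 23)} with {(13, Wes, 32), (17, Fay, 35), (17, Wes, 35), (2, Ada, 23), (22, Eve, 26), (23, Vic, 36), (29, Yan, 32), (31, Eve, 40)} → {(2, Ada, 23)}
π_{sid, sname} gives {(2, Ada)}.
Union: {(2, Ada)} with {(14, Jo), (15, Gus), (18, Pat)} → {(14, Jo), (15, Gus), (18, Pat), (2, Ada)}
π_{sname, sid} gives {(Ada, 2), (Gus, 15), (Jo, 14), (Pat, 18)}.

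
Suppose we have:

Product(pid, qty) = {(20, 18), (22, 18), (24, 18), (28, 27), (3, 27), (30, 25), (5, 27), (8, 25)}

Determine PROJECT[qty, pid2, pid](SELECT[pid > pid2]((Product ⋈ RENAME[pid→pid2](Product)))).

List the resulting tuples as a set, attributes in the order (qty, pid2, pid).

{(18, 20, 22), (18, 20, 24), (18, 22, 24), (25, 8, 30), (27, 3, 28), (27, 3, 5), (27, 5, 28)}

ρ[pid→pid2]: schema becomes (pid2, qty); tuples unchanged.
Joining Product and RENAME[pid→pid2](Product) on qty yields {(20, 18, 20), (20, 18, 22), (20, 18, 24), (22, 18, 20), (22, 18, 22), (22, 18, 24), (24, 18, 20), (24, 18, 22), (24, 18, 24), (28, 27, 28), (28, 27, 3), (28, 27, 5), (3, 27, 28), (3, 27, 3), (3, 27, 5), (30, 25, 30), (30, 25, 8), (5, 27, 28), (5, 27, 3), (5, 27, 5), (8, 25, 30), (8, 25, 8)}.
Apply σ_{pid > pid2}; surviving tuples: {(22, 18, 20), (24, 18, 20), (24, 18, 22), (28, 27, 3), (28, 27, 5), (30, 25, 8), (5, 27, 3)}
π[qty, pid2, pid]: project onto (qty, pid2, pid) → {(18, 20, 22), (18, 20, 24), (18, 22, 24), (25, 8, 30), (27, 3, 28), (27, 3, 5), (27, 5, 28)}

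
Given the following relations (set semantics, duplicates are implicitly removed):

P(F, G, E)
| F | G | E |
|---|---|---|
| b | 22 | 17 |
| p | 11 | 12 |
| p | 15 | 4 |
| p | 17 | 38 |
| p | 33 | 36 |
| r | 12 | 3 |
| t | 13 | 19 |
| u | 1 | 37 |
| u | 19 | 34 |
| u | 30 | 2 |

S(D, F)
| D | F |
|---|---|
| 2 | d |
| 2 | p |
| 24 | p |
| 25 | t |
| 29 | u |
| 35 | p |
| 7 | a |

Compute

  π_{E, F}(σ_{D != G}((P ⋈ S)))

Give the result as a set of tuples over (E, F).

P ⋈ S (natural join on F): {(p, 11, 12, 2), (p, 11, 12, 24), (p, 11, 12, 35), (p, 15, 4, 2), (p, 15, 4, 24), (p, 15, 4, 35), (p, 17, 38, 2), (p, 17, 38, 24), (p, 17, 38, 35), (p, 33, 36, 2), (p, 33, 36, 24), (p, 33, 36, 35), (t, 13, 19, 25), (u, 1, 37, 29), (u, 19, 34, 29), (u, 30, 2, 29)}
Filtering on D != G leaves {(p, 11, 12, 2), (p, 11, 12, 24), (p, 11, 12, 35), (p, 15, 4, 2), (p, 15, 4, 24), (p, 15, 4, 35), (p, 17, 38, 2), (p, 17, 38, 24), (p, 17, 38, 35), (p, 33, 36, 2), (p, 33, 36, 24), (p, 33, 36, 35), (t, 13, 19, 25), (u, 1, 37, 29), (u, 19, 34, 29), (u, 30, 2, 29)}.
π_{E, F} gives {(12, p), (19, t), (2, u), (34, u), (36, p), (37, u), (38, p), (4, p)} (8 duplicate(s) eliminated).

{(12, p), (19, t), (2, u), (34, u), (36, p), (37, u), (38, p), (4, p)}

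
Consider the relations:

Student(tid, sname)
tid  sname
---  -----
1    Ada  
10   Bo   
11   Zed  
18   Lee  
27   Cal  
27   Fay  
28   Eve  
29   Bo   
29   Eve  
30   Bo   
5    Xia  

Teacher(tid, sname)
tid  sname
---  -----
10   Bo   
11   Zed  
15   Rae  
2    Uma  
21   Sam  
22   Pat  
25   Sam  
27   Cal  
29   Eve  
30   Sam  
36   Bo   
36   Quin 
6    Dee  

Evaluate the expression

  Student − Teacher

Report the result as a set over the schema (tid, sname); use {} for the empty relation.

Set difference of the two operands is {(1, Ada), (18, Lee), (27, Fay), (28, Eve), (29, Bo), (30, Bo), (5, Xia)}.

{(1, Ada), (18, Lee), (27, Fay), (28, Eve), (29, Bo), (30, Bo), (5, Xia)}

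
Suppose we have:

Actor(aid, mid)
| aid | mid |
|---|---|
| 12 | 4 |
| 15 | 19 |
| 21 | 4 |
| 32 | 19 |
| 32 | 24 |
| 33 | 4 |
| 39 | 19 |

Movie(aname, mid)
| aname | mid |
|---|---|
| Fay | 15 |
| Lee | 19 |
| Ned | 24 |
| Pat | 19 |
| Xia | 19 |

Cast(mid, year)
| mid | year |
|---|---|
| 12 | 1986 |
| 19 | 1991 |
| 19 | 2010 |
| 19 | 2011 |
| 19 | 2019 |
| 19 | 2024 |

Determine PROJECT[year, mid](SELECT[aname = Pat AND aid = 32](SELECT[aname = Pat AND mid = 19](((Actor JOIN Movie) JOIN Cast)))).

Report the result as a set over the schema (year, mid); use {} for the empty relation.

{(1991, 19), (2010, 19), (2011, 19), (2019, 19), (2024, 19)}

Joining Actor and Movie on mid yields {(15, 19, Lee), (15, 19, Pat), (15, 19, Xia), (32, 19, Lee), (32, 19, Pat), (32, 19, Xia), (32, 24, Ned), (39, 19, Lee), (39, 19, Pat), (39, 19, Xia)}.
Joining (Actor JOIN Movie) and Cast on mid yields {(15, 19, Lee, 1991), (15, 19, Lee, 2010), (15, 19, Lee, 2011), (15, 19, Lee, 2019), (15, 19, Lee, 2024), (15, 19, Pat, 1991), (15, 19, Pat, 2010), (15, 19, Pat, 2011), (15, 19, Pat, 2019), (15, 19, Pat, 2024), (15, 19, Xia, 1991), (15, 19, Xia, 2010), (15, 19, Xia, 2011), (15, 19, Xia, 2019), (15, 19, Xia, 2024), (32, 19, Lee, 1991), (32, 19, Lee, 2010), (32, 19, Lee, 2011), (32, 19, Lee, 2019), (32, 19, Lee, 2024), (32, 19, Pat, 1991), (32, 19, Pat, 2010), (32, 19, Pat, 2011), (32, 19, Pat, 2019), (32, 19, Pat, 2024), (32, 19, Xia, 1991), (32, 19, Xia, 2010), (32, 19, Xia, 2011), (32, 19, Xia, 2019), (32, 19, Xia, 2024), (39, 19, Lee, 1991), (39, 19, Lee, 2010), (39, 19, Lee, 2011), (39, 19, Lee, 2019), (39, 19, Lee, 2024), (39, 19, Pat, 1991), (39, 19, Pat, 2010), (39, 19, Pat, 2011), (39, 19, Pat, 2019), (39, 19, Pat, 2024), (39, 19, Xia, 1991), (39, 19, Xia, 2010), (39, 19, Xia, 2011), (39, 19, Xia, 2019), (39, 19, Xia, 2024)}.
Filtering on aname = Pat AND mid = 19 leaves {(15, 19, Pat, 1991), (15, 19, Pat, 2010), (15, 19, Pat, 2011), (15, 19, Pat, 2019), (15, 19, Pat, 2024), (32, 19, Pat, 1991), (32, 19, Pat, 2010), (32, 19, Pat, 2011), (32, 19, Pat, 2019), (32, 19, Pat, 2024), (39, 19, Pat, 1991), (39, 19, Pat, 2010), (39, 19, Pat, 2011), (39, 19, Pat, 2019), (39, 19, Pat, 2024)}.
Filtering on aname = Pat AND aid = 32 leaves {(32, 19, Pat, 1991), (32, 19, Pat, 2010), (32, 19, Pat, 2011), (32, 19, Pat, 2019), (32, 19, Pat, 2024)}.
Keep only column(s) year, mid: {(1991, 19), (2010, 19), (2011, 19), (2019, 19), (2024, 19)}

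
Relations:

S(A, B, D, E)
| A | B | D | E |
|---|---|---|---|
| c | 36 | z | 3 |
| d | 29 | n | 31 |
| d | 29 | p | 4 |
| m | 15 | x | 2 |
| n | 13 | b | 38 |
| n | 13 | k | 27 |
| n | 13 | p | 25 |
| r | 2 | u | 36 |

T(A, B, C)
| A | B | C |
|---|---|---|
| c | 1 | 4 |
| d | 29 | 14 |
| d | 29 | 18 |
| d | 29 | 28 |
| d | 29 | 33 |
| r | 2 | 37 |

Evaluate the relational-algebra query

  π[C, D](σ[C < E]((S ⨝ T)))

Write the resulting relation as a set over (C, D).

{(14, n), (18, n), (28, n)}

S ⋈ T (natural join on A, B): {(d, 29, n, 31, 14), (d, 29, n, 31, 18), (d, 29, n, 31, 28), (d, 29, n, 31, 33), (d, 29, p, 4, 14), (d, 29, p, 4, 18), (d, 29, p, 4, 28), (d, 29, p, 4, 33), (r, 2, u, 36, 37)}
Selection C < E: {(d, 29, n, 31, 14), (d, 29, n, 31, 18), (d, 29, n, 31, 28)}
π_{C, D} gives {(14, n), (18, n), (28, n)}.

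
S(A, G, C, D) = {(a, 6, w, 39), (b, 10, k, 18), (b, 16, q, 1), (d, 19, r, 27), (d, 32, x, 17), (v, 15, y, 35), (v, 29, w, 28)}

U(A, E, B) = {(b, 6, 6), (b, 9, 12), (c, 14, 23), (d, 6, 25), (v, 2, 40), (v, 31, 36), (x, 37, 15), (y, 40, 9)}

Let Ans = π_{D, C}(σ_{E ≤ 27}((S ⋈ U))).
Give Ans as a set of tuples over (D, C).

{(1, q), (17, x), (18, k), (27, r), (28, w), (35, y)}

Natural join on A: {(b, 10, k, 18, 6, 6), (b, 10, k, 18, 9, 12), (b, 16, q, 1, 6, 6), (b, 16, q, 1, 9, 12), (d, 19, r, 27, 6, 25), (d, 32, x, 17, 6, 25), (v, 15, y, 35, 2, 40), (v, 15, y, 35, 31, 36), (v, 29, w, 28, 2, 40), (v, 29, w, 28, 31, 36)}
Apply σ_{E ≤ 27}; surviving tuples: {(b, 10, k, 18, 6, 6), (b, 10, k, 18, 9, 12), (b, 16, q, 1, 6, 6), (b, 16, q, 1, 9, 12), (d, 19, r, 27, 6, 25), (d, 32, x, 17, 6, 25), (v, 15, y, 35, 2, 40), (v, 29, w, 28, 2, 40)}
Projecting to D, C (2 duplicate(s) eliminated): {(1, q), (17, x), (18, k), (27, r), (28, w), (35, y)}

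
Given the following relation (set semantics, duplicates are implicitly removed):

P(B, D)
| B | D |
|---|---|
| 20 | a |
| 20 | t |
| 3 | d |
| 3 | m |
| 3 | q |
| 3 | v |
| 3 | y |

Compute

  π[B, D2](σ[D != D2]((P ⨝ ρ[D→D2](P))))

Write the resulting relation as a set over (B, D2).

ρ[D→D2]: schema becomes (B, D2); tuples unchanged.
Joining P and ρ[D→D2](P) on B yields {(20, a, a), (20, a, t), (20, t, a), (20, t, t), (3, d, d), (3, d, m), (3, d, q), (3, d, v), (3, d, y), (3, m, d), (3, m, m), (3, m, q), (3, m, v), (3, m, y), (3, q, d), (3, q, m), (3, q, q), (3, q, v), (3, q, y), (3, v, d), (3, v, m), (3, v, q), (3, v, v), (3, v, y), (3, y, d), (3, y, m), (3, y, q), (3, y, v), (3, y, y)}.
σ[D != D2]: keep tuples satisfying D != D2 → {(20, a, t), (20, t, a), (3, d, m), (3, d, q), (3, d, v), (3, d, y), (3, m, d), (3, m, q), (3, m, v), (3, m, y), (3, q, d), (3, q, m), (3, q, v), (3, q, y), (3, v, d), (3, v, m), (3, v, q), (3, v, y), (3, y, d), (3, y, m), (3, y, q), (3, y, v)}
Projecting to B, D2 (15 duplicate(s) eliminated): {(20, a), (20, t), (3, d), (3, m), (3, q), (3, v), (3, y)}

{(20, a), (20, t), (3, d), (3, m), (3, q), (3, v), (3, y)}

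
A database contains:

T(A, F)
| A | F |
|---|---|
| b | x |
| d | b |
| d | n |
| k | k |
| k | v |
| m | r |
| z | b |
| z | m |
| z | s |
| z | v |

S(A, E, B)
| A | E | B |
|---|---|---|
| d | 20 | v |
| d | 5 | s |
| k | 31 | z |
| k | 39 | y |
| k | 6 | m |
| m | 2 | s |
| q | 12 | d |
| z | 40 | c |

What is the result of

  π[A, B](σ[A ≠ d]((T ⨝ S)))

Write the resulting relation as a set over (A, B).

{(k, m), (k, y), (k, z), (m, s), (z, c)}

Joining T and S on A yields {(d, b, 20, v), (d, b, 5, s), (d, n, 20, v), (d, n, 5, s), (k, k, 31, z), (k, k, 39, y), (k, k, 6, m), (k, v, 31, z), (k, v, 39, y), (k, v, 6, m), (m, r, 2, s), (z, b, 40, c), (z, m, 40, c), (z, s, 40, c), (z, v, 40, c)}.
Filtering on A ≠ d leaves {(k, k, 31, z), (k, k, 39, y), (k, k, 6, m), (k, v, 31, z), (k, v, 39, y), (k, v, 6, m), (m, r, 2, s), (z, b, 40, c), (z, m, 40, c), (z, s, 40, c), (z, v, 40, c)}.
Keep only column(s) A, B (6 duplicate(s) eliminated): {(k, m), (k, y), (k, z), (m, s), (z, c)}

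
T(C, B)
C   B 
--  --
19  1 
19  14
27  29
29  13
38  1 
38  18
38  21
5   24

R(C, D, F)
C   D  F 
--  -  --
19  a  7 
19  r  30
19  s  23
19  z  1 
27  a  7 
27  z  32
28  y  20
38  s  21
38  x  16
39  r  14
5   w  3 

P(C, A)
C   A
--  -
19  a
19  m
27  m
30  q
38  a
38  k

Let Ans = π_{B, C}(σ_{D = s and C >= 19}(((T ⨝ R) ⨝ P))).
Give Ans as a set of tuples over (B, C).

Natural join on C: {(19, 1, a, 7), (19, 1, r, 30), (19, 1, s, 23), (19, 1, z, 1), (19, 14, a, 7), (19, 14, r, 30), (19, 14, s, 23), (19, 14, z, 1), (27, 29, a, 7), (27, 29, z, 32), (38, 1, s, 21), (38, 1, x, 16), (38, 18, s, 21), (38, 18, x, 16), (38, 21, s, 21), (38, 21, x, 16), (5, 24, w, 3)}
Natural join on C: {(19, 1, a, 7, a), (19, 1, a, 7, m), (19, 1, r, 30, a), (19, 1, r, 30, m), (19, 1, s, 23, a), (19, 1, s, 23, m), (19, 1, z, 1, a), (19, 1, z, 1, m), (19, 14, a, 7, a), (19, 14, a, 7, m), (19, 14, r, 30, a), (19, 14, r, 30, m), (19, 14, s, 23, a), (19, 14, s, 23, m), (19, 14, z, 1, a), (19, 14, z, 1, m), (27, 29, a, 7, m), (27, 29, z, 32, m), (38, 1, s, 21, a), (38, 1, s, 21, k), (38, 1, x, 16, a), (38, 1, x, 16, k), (38, 18, s, 21, a), (38, 18, s, 21, k), (38, 18, x, 16, a), (38, 18, x, 16, k), (38, 21, s, 21, a), (38, 21, s, 21, k), (38, 21, x, 16, a), (38, 21, x, 16, k)}
Selection D = s and C >= 19: {(19, 1, s, 23, a), (19, 1, s, 23, m), (19, 14, s, 23, a), (19, 14, s, 23, m), (38, 1, s, 21, a), (38, 1, s, 21, k), (38, 18, s, 21, a), (38, 18, s, 21, k), (38, 21, s, 21, a), (38, 21, s, 21, k)}
π[B, C]: project onto (B, C) (5 duplicate(s) eliminated) → {(1, 19), (1, 38), (14, 19), (18, 38), (21, 38)}

{(1, 19), (1, 38), (14, 19), (18, 38), (21, 38)}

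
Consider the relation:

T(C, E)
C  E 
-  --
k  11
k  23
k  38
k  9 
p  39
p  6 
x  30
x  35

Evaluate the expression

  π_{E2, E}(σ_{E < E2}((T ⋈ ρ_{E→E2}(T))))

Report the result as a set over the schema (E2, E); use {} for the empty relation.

ρ[E→E2]: schema becomes (C, E2); tuples unchanged.
T ⋈ ρ_{E→E2}(T) (natural join on C): {(k, 11, 11), (k, 11, 23), (k, 11, 38), (k, 11, 9), (k, 23, 11), (k, 23, 23), (k, 23, 38), (k, 23, 9), (k, 38, 11), (k, 38, 23), (k, 38, 38), (k, 38, 9), (k, 9, 11), (k, 9, 23), (k, 9, 38), (k, 9, 9), (p, 39, 39), (p, 39, 6), (p, 6, 39), (p, 6, 6), (x, 30, 30), (x, 30, 35), (x, 35, 30), (x, 35, 35)}
Selection E < E2: {(k, 11, 23), (k, 11, 38), (k, 23, 38), (k, 9, 11), (k, 9, 23), (k, 9, 38), (p, 6, 39), (x, 30, 35)}
Keep only column(s) E2, E: {(11, 9), (23, 11), (23, 9), (35, 30), (38, 11), (38, 23), (38, 9), (39, 6)}

{(11, 9), (23, 11), (23, 9), (35, 30), (38, 11), (38, 23), (38, 9), (39, 6)}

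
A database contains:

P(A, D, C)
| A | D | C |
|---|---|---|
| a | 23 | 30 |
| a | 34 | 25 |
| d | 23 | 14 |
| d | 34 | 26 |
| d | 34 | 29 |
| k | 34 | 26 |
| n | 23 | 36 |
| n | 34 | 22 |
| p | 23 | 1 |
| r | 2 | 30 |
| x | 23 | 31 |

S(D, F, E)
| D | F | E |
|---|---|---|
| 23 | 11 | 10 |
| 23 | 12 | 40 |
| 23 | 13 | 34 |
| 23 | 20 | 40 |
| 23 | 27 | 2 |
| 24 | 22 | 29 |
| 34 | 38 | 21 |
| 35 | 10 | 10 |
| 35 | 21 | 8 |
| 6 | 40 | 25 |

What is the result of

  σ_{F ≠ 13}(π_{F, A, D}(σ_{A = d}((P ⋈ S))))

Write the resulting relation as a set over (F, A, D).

{(11, d, 23), (12, d, 23), (20, d, 23), (27, d, 23), (38, d, 34)}

P ⋈ S (natural join on D): {(a, 23, 30, 11, 10), (a, 23, 30, 12, 40), (a, 23, 30, 13, 34), (a, 23, 30, 20, 40), (a, 23, 30, 27, 2), (a, 34, 25, 38, 21), (d, 23, 14, 11, 10), (d, 23, 14, 12, 40), (d, 23, 14, 13, 34), (d, 23, 14, 20, 40), (d, 23, 14, 27, 2), (d, 34, 26, 38, 21), (d, 34, 29, 38, 21), (k, 34, 26, 38, 21), (n, 23, 36, 11, 10), (n, 23, 36, 12, 40), (n, 23, 36, 13, 34), (n, 23, 36, 20, 40), (n, 23, 36, 27, 2), (n, 34, 22, 38, 21), (p, 23, 1, 11, 10), (p, 23, 1, 12, 40), (p, 23, 1, 13, 34), (p, 23, 1, 20, 40), (p, 23, 1, 27, 2), (x, 23, 31, 11, 10), (x, 23, 31, 12, 40), (x, 23, 31, 13, 34), (x, 23, 31, 20, 40), (x, 23, 31, 27, 2)}
σ[A = d]: keep tuples satisfying A = d → {(d, 23, 14, 11, 10), (d, 23, 14, 12, 40), (d, 23, 14, 13, 34), (d, 23, 14, 20, 40), (d, 23, 14, 27, 2), (d, 34, 26, 38, 21), (d, 34, 29, 38, 21)}
π_{F, A, D} gives {(11, d, 23), (12, d, 23), (13, d, 23), (20, d, 23), (27, d, 23), (38, d, 34)} (1 duplicate(s) eliminated).
σ[F ≠ 13]: keep tuples satisfying F ≠ 13 → {(11, d, 23), (12, d, 23), (20, d, 23), (27, d, 23), (38, d, 34)}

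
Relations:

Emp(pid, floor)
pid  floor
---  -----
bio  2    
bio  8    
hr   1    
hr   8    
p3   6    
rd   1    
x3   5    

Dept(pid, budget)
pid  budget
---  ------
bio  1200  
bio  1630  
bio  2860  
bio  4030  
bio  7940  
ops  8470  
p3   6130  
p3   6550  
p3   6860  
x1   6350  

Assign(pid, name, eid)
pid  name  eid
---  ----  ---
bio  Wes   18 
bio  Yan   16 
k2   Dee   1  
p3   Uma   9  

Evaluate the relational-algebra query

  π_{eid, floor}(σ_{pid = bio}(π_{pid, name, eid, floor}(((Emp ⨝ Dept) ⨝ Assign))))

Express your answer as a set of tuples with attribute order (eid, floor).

{(16, 2), (16, 8), (18, 2), (18, 8)}

Emp ⋈ Dept (natural join on pid): {(bio, 2, 1200), (bio, 2, 1630), (bio, 2, 2860), (bio, 2, 4030), (bio, 2, 7940), (bio, 8, 1200), (bio, 8, 1630), (bio, 8, 2860), (bio, 8, 4030), (bio, 8, 7940), (p3, 6, 6130), (p3, 6, 6550), (p3, 6, 6860)}
(Emp ⨝ Dept) ⋈ Assign (natural join on pid): {(bio, 2, 1200, Wes, 18), (bio, 2, 1200, Yan, 16), (bio, 2, 1630, Wes, 18), (bio, 2, 1630, Yan, 16), (bio, 2, 2860, Wes, 18), (bio, 2, 2860, Yan, 16), (bio, 2, 4030, Wes, 18), (bio, 2, 4030, Yan, 16), (bio, 2, 7940, Wes, 18), (bio, 2, 7940, Yan, 16), (bio, 8, 1200, Wes, 18), (bio, 8, 1200, Yan, 16), (bio, 8, 1630, Wes, 18), (bio, 8, 1630, Yan, 16), (bio, 8, 2860, Wes, 18), (bio, 8, 2860, Yan, 16), (bio, 8, 4030, Wes, 18), (bio, 8, 4030, Yan, 16), (bio, 8, 7940, Wes, 18), (bio, 8, 7940, Yan, 16), (p3, 6, 6130, Uma, 9), (p3, 6, 6550, Uma, 9), (p3, 6, 6860, Uma, 9)}
π[pid, name, eid, floor]: project onto (pid, name, eid, floor) (18 duplicate(s) eliminated) → {(bio, Wes, 18, 2), (bio, Wes, 18, 8), (bio, Yan, 16, 2), (bio, Yan, 16, 8), (p3, Uma, 9, 6)}
σ[pid = bio]: keep tuples satisfying pid = bio → {(bio, Wes, 18, 2), (bio, Wes, 18, 8), (bio, Yan, 16, 2), (bio, Yan, 16, 8)}
π[eid, floor]: project onto (eid, floor) → {(16, 2), (16, 8), (18, 2), (18, 8)}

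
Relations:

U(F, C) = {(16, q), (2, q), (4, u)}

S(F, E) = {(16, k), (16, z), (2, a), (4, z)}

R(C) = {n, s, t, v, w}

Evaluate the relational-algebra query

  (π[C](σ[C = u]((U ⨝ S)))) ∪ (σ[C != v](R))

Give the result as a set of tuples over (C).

{n, s, t, u, w}

Joining U and S on F yields {(16, q, k), (16, q, z), (2, q, a), (4, u, z)}.
Selection C = u: {(4, u, z)}
π_{C} gives {u}.
Selection C != v: {n, s, t, w}
Union: {u} with {n, s, t, w} → {n, s, t, u, w}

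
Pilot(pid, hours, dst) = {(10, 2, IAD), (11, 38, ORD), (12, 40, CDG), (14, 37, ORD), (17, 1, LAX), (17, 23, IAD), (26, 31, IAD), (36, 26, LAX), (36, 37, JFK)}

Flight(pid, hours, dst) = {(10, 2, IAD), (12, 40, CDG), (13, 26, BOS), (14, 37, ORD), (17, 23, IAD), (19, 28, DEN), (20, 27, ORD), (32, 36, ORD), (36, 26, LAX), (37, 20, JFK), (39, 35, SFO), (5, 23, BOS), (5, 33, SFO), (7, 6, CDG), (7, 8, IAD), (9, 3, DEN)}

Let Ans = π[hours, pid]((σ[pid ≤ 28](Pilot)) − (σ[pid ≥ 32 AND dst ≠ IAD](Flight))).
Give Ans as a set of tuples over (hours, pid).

{(1, 17), (2, 10), (23, 17), (31, 26), (37, 14), (38, 11), (40, 12)}

σ[pid ≤ 28]: keep tuples satisfying pid ≤ 28 → {(10, 2, IAD), (11, 38, ORD), (12, 40, CDG), (14, 37, ORD), (17, 1, LAX), (17, 23, IAD), (26, 31, IAD)}
σ[pid ≥ 32 AND dst ≠ IAD]: keep tuples satisfying pid ≥ 32 AND dst ≠ IAD → {(32, 36, ORD), (36, 26, LAX), (37, 20, JFK), (39, 35, SFO)}
Set difference of the two operands is {(10, 2, IAD), (11, 38, ORD), (12, 40, CDG), (14, 37, ORD), (17, 1, LAX), (17, 23, IAD), (26, 31, IAD)}.
π[hours, pid]: project onto (hours, pid) → {(1, 17), (2, 10), (23, 17), (31, 26), (37, 14), (38, 11), (40, 12)}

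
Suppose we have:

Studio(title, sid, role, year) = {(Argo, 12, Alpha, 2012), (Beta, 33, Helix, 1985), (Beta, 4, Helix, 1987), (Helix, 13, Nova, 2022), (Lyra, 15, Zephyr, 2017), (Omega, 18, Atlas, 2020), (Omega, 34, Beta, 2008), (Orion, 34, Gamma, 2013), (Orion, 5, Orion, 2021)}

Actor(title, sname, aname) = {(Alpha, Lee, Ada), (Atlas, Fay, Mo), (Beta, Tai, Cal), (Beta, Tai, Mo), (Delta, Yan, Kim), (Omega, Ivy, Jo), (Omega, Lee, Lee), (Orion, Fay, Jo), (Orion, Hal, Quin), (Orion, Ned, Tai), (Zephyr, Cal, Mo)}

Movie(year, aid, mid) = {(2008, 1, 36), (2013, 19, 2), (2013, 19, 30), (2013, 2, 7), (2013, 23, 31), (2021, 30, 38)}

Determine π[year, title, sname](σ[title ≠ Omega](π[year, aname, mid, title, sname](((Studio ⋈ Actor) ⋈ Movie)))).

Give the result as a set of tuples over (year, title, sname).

{(2013, Orion, Fay), (2013, Orion, Hal), (2013, Orion, Ned), (2021, Orion, Fay), (2021, Orion, Hal), (2021, Orion, Ned)}

Studio ⋈ Actor (natural join on title): {(Beta, 33, Helix, 1985, Tai, Cal), (Beta, 33, Helix, 1985, Tai, Mo), (Beta, 4, Helix, 1987, Tai, Cal), (Beta, 4, Helix, 1987, Tai, Mo), (Omega, 18, Atlas, 2020, Ivy, Jo), (Omega, 18, Atlas, 2020, Lee, Lee), (Omega, 34, Beta, 2008, Ivy, Jo), (Omega, 34, Beta, 2008, Lee, Lee), (Orion, 34, Gamma, 2013, Fay, Jo), (Orion, 34, Gamma, 2013, Hal, Quin), (Orion, 34, Gamma, 2013, Ned, Tai), (Orion, 5, Orion, 2021, Fay, Jo), (Orion, 5, Orion, 2021, Hal, Quin), (Orion, 5, Orion, 2021, Ned, Tai)}
(Studio ⋈ Actor) ⋈ Movie (natural join on year): {(Omega, 34, Beta, 2008, Ivy, Jo, 1, 36), (Omega, 34, Beta, 2008, Lee, Lee, 1, 36), (Orion, 34, Gamma, 2013, Fay, Jo, 19, 2), (Orion, 34, Gamma, 2013, Fay, Jo, 19, 30), (Orion, 34, Gamma, 2013, Fay, Jo, 2, 7), (Orion, 34, Gamma, 2013, Fay, Jo, 23, 31), (Orion, 34, Gamma, 2013, Hal, Quin, 19, 2), (Orion, 34, Gamma, 2013, Hal, Quin, 19, 30), (Orion, 34, Gamma, 2013, Hal, Quin, 2, 7), (Orion, 34, Gamma, 2013, Hal, Quin, 23, 31), (Orion, 34, Gamma, 2013, Ned, Tai, 19, 2), (Orion, 34, Gamma, 2013, Ned, Tai, 19, 30), (Orion, 34, Gamma, 2013, Ned, Tai, 2, 7), (Orion, 34, Gamma, 2013, Ned, Tai, 23, 31), (Orion, 5, Orion, 2021, Fay, Jo, 30, 38), (Orion, 5, Orion, 2021, Hal, Quin, 30, 38), (Orion, 5, Orion, 2021, Ned, Tai, 30, 38)}
Projecting to year, aname, mid, title, sname: {(2008, Jo, 36, Omega, Ivy), (2008, Lee, 36, Omega, Lee), (2013, Jo, 2, Orion, Fay), (2013, Jo, 30, Orion, Fay), (2013, Jo, 31, Orion, Fay), (2013, Jo, 7, Orion, Fay), (2013, Quin, 2, Orion, Hal), (2013, Quin, 30, Orion, Hal), (2013, Quin, 31, Orion, Hal), (2013, Quin, 7, Orion, Hal), (2013, Tai, 2, Orion, Ned), (2013, Tai, 30, Orion, Ned), (2013, Tai, 31, Orion, Ned), (2013, Tai, 7, Orion, Ned), (2021, Jo, 38, Orion, Fay), (2021, Quin, 38, Orion, Hal), (2021, Tai, 38, Orion, Ned)}
Filtering on title ≠ Omega leaves {(2013, Jo, 2, Orion, Fay), (2013, Jo, 30, Orion, Fay), (2013, Jo, 31, Orion, Fay), (2013, Jo, 7, Orion, Fay), (2013, Quin, 2, Orion, Hal), (2013, Quin, 30, Orion, Hal), (2013, Quin, 31, Orion, Hal), (2013, Quin, 7, Orion, Hal), (2013, Tai, 2, Orion, Ned), (2013, Tai, 30, Orion, Ned), (2013, Tai, 31, Orion, Ned), (2013, Tai, 7, Orion, Ned), (2021, Jo, 38, Orion, Fay), (2021, Quin, 38, Orion, Hal), (2021, Tai, 38, Orion, Ned)}.
Projecting to year, title, sname (9 duplicate(s) eliminated): {(2013, Orion, Fay), (2013, Orion, Hal), (2013, Orion, Ned), (2021, Orion, Fay), (2021, Orion, Hal), (2021, Orion, Ned)}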